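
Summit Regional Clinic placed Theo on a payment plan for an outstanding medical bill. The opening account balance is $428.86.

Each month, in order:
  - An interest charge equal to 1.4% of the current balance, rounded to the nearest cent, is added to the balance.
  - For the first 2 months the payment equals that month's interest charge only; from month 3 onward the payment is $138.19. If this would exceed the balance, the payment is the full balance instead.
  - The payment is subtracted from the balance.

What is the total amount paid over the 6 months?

$453.66

Month 1: opening $428.86; interest $6.00 → $434.86; payment $6.00; balance $428.86
Month 2: opening $428.86; interest $6.00 → $434.86; payment $6.00; balance $428.86
Month 3: opening $428.86; interest $6.00 → $434.86; payment $138.19; balance $296.67
Month 4: opening $296.67; interest $4.15 → $300.82; payment $138.19; balance $162.63
Month 5: opening $162.63; interest $2.28 → $164.91; payment $138.19; balance $26.72
Month 6: opening $26.72; interest $0.37 → $27.09; payment $27.09; balance $0.00
Total paid: $453.66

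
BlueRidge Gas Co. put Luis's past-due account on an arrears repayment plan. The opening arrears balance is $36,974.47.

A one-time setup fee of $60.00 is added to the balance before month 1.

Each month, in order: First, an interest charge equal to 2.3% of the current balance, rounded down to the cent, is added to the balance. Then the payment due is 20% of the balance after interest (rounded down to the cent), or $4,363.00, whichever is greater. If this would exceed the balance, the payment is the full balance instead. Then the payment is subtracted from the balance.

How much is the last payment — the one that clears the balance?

$4,265.87

Month 1: $37,034.47 +$851.79 interest = $37,886.26; pay $7,577.25 → $30,309.01
Month 2: $30,309.01 +$697.10 interest = $31,006.11; pay $6,201.22 → $24,804.89
Month 3: $24,804.89 +$570.51 interest = $25,375.40; pay $5,075.08 → $20,300.32
Month 4: $20,300.32 +$466.90 interest = $20,767.22; pay $4,363.00 → $16,404.22
Month 5: $16,404.22 +$377.29 interest = $16,781.51; pay $4,363.00 → $12,418.51
Month 6: $12,418.51 +$285.62 interest = $12,704.13; pay $4,363.00 → $8,341.13
Month 7: $8,341.13 +$191.84 interest = $8,532.97; pay $4,363.00 → $4,169.97
Month 8: $4,169.97 +$95.90 interest = $4,265.87; pay $4,265.87 → $0.00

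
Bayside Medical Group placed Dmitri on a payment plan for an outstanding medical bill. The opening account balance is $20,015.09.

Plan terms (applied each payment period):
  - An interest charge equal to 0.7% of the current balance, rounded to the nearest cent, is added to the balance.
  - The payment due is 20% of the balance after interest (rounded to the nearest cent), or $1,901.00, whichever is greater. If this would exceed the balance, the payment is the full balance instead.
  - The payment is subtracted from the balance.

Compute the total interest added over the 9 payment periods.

$582.37

Payment period 1: opening $20,015.09; interest $140.11 → $20,155.20; payment $4,031.04; balance $16,124.16
Payment period 2: opening $16,124.16; interest $112.87 → $16,237.03; payment $3,247.41; balance $12,989.62
Payment period 3: opening $12,989.62; interest $90.93 → $13,080.55; payment $2,616.11; balance $10,464.44
Payment period 4: opening $10,464.44; interest $73.25 → $10,537.69; payment $2,107.54; balance $8,430.15
Payment period 5: opening $8,430.15; interest $59.01 → $8,489.16; payment $1,901.00; balance $6,588.16
Payment period 6: opening $6,588.16; interest $46.12 → $6,634.28; payment $1,901.00; balance $4,733.28
Payment period 7: opening $4,733.28; interest $33.13 → $4,766.41; payment $1,901.00; balance $2,865.41
Payment period 8: opening $2,865.41; interest $20.06 → $2,885.47; payment $1,901.00; balance $984.47
Payment period 9: opening $984.47; interest $6.89 → $991.36; payment $991.36; balance $0.00
Total interest: $140.11 + $112.87 + $90.93 + $73.25 + $59.01 + $46.12 + $33.13 + $20.06 + $6.89 = $582.37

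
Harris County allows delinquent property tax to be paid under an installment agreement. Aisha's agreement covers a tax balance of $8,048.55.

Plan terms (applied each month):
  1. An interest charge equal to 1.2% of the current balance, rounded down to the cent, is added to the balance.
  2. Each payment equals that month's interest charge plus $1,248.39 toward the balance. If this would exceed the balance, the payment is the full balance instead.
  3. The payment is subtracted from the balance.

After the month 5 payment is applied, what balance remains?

Month 1: $8,048.55 +$96.58 interest = $8,145.13; pay $1,344.97 → $6,800.16
Month 2: $6,800.16 +$81.60 interest = $6,881.76; pay $1,329.99 → $5,551.77
Month 3: $5,551.77 +$66.62 interest = $5,618.39; pay $1,315.01 → $4,303.38
Month 4: $4,303.38 +$51.64 interest = $4,355.02; pay $1,300.03 → $3,054.99
Month 5: $3,054.99 +$36.65 interest = $3,091.64; pay $1,285.04 → $1,806.60

$1,806.60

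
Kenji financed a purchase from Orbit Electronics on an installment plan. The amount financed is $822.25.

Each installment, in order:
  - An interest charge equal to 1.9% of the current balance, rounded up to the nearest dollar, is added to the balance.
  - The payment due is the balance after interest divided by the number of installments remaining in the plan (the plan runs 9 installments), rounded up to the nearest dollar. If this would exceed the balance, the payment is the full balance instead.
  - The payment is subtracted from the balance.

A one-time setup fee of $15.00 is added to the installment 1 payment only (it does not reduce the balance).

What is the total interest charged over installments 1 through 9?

Installment 1: opening $822.25; interest $16.00 → $838.25; payment $94.00 (+ $15.00 fee); balance $744.25
Installment 2: opening $744.25; interest $15.00 → $759.25; payment $95.00; balance $664.25
Installment 3: opening $664.25; interest $13.00 → $677.25; payment $97.00; balance $580.25
Installment 4: opening $580.25; interest $12.00 → $592.25; payment $99.00; balance $493.25
Installment 5: opening $493.25; interest $10.00 → $503.25; payment $101.00; balance $402.25
Installment 6: opening $402.25; interest $8.00 → $410.25; payment $103.00; balance $307.25
Installment 7: opening $307.25; interest $6.00 → $313.25; payment $105.00; balance $208.25
Installment 8: opening $208.25; interest $4.00 → $212.25; payment $107.00; balance $105.25
Installment 9: opening $105.25; interest $2.00 → $107.25; payment $107.25; balance $0.00
Total interest: $16.00 + $15.00 + $13.00 + $12.00 + $10.00 + $8.00 + $6.00 + $4.00 + $2.00 = $86.00

$86.00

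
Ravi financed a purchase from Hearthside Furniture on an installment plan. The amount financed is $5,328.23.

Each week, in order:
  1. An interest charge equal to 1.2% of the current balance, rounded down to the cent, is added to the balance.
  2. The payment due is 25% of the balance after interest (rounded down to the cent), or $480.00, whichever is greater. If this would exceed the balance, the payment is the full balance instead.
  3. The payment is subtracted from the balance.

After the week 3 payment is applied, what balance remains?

$2,329.74

Week 1: $5,328.23 +$63.93 interest = $5,392.16; pay $1,348.04 → $4,044.12
Week 2: $4,044.12 +$48.52 interest = $4,092.64; pay $1,023.16 → $3,069.48
Week 3: $3,069.48 +$36.83 interest = $3,106.31; pay $776.57 → $2,329.74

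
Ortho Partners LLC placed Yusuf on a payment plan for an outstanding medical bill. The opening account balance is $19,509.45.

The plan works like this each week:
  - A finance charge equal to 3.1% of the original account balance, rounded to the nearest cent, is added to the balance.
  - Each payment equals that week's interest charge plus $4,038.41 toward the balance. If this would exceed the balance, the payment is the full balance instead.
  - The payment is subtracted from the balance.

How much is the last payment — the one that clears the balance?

$3,960.60

Week 1: opening $19,509.45; interest $604.79 → $20,114.24; payment $4,643.20; balance $15,471.04
Week 2: opening $15,471.04; interest $604.79 → $16,075.83; payment $4,643.20; balance $11,432.63
Week 3: opening $11,432.63; interest $604.79 → $12,037.42; payment $4,643.20; balance $7,394.22
Week 4: opening $7,394.22; interest $604.79 → $7,999.01; payment $4,643.20; balance $3,355.81
Week 5: opening $3,355.81; interest $604.79 → $3,960.60; payment $3,960.60; balance $0.00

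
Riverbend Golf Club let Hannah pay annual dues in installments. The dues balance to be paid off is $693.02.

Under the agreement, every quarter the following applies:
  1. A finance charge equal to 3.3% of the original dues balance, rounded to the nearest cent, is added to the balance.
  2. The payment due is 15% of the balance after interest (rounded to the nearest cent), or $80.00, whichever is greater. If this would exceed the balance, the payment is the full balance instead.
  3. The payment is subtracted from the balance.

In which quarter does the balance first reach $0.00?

Quarter 1: opening $693.02; interest $22.87 → $715.89; payment $107.38; balance $608.51
Quarter 2: opening $608.51; interest $22.87 → $631.38; payment $94.71; balance $536.67
Quarter 3: opening $536.67; interest $22.87 → $559.54; payment $83.93; balance $475.61
Quarter 4: opening $475.61; interest $22.87 → $498.48; payment $80.00; balance $418.48
Quarter 5: opening $418.48; interest $22.87 → $441.35; payment $80.00; balance $361.35
Quarter 6: opening $361.35; interest $22.87 → $384.22; payment $80.00; balance $304.22
Quarter 7: opening $304.22; interest $22.87 → $327.09; payment $80.00; balance $247.09
Quarter 8: opening $247.09; interest $22.87 → $269.96; payment $80.00; balance $189.96
Quarter 9: opening $189.96; interest $22.87 → $212.83; payment $80.00; balance $132.83
Quarter 10: opening $132.83; interest $22.87 → $155.70; payment $80.00; balance $75.70
Quarter 11: opening $75.70; interest $22.87 → $98.57; payment $80.00; balance $18.57
Quarter 12: opening $18.57; interest $22.87 → $41.44; payment $41.44; balance $0.00
Balance reaches $0.00 in quarter 12.

12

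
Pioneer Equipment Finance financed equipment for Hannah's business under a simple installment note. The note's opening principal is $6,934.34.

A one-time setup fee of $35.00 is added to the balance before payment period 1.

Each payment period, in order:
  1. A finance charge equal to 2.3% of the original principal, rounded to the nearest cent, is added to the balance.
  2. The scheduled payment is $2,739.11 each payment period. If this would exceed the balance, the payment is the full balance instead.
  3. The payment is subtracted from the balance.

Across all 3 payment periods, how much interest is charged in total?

$478.47

# | Opening | Interest | Payment | End bal
1 | $6,969.34 | $159.49 | $2,739.11 | $4,389.72
2 | $4,389.72 | $159.49 | $2,739.11 | $1,810.10
3 | $1,810.10 | $159.49 | $1,969.59 | $0.00
Total interest: $159.49 + $159.49 + $159.49 = $478.47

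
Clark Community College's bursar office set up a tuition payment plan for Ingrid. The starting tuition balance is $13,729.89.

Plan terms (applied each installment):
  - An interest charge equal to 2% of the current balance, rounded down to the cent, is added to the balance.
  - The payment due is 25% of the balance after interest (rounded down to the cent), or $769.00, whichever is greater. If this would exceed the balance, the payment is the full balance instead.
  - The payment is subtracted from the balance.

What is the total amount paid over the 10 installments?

$14,797.45

Installment 1: opening $13,729.89; interest $274.59 → $14,004.48; payment $3,501.12; balance $10,503.36
Installment 2: opening $10,503.36; interest $210.06 → $10,713.42; payment $2,678.35; balance $8,035.07
Installment 3: opening $8,035.07; interest $160.70 → $8,195.77; payment $2,048.94; balance $6,146.83
Installment 4: opening $6,146.83; interest $122.93 → $6,269.76; payment $1,567.44; balance $4,702.32
Installment 5: opening $4,702.32; interest $94.04 → $4,796.36; payment $1,199.09; balance $3,597.27
Installment 6: opening $3,597.27; interest $71.94 → $3,669.21; payment $917.30; balance $2,751.91
Installment 7: opening $2,751.91; interest $55.03 → $2,806.94; payment $769.00; balance $2,037.94
Installment 8: opening $2,037.94; interest $40.75 → $2,078.69; payment $769.00; balance $1,309.69
Installment 9: opening $1,309.69; interest $26.19 → $1,335.88; payment $769.00; balance $566.88
Installment 10: opening $566.88; interest $11.33 → $578.21; payment $578.21; balance $0.00
Total paid: $14,797.45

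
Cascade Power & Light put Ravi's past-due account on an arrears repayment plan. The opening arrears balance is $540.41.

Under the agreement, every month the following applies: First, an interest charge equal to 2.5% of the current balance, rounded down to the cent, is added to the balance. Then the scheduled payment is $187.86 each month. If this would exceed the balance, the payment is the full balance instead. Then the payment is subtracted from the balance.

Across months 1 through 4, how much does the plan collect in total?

# | Opening | Interest | Payment | End bal
1 | $540.41 | $13.51 | $187.86 | $366.06
2 | $366.06 | $9.15 | $187.86 | $187.35
3 | $187.35 | $4.68 | $187.86 | $4.17
4 | $4.17 | $0.10 | $4.27 | $0.00
Total paid: $567.85

$567.85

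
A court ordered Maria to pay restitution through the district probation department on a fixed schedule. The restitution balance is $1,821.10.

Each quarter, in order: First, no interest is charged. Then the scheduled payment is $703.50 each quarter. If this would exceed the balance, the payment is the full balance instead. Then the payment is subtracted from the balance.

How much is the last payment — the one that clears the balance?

$414.10

# | Opening | Payment | End bal
1 | $1,821.10 | $703.50 | $1,117.60
2 | $1,117.60 | $703.50 | $414.10
3 | $414.10 | $414.10 | $0.00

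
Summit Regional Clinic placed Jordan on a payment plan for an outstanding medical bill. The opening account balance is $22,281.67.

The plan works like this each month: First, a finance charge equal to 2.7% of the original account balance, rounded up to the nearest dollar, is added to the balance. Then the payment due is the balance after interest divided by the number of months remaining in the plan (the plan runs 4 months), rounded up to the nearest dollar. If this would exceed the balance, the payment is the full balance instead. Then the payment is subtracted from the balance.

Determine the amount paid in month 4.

# | Opening | Interest | Payment | End bal
1 | $22,281.67 | $602.00 | $5,721.00 | $17,162.67
2 | $17,162.67 | $602.00 | $5,922.00 | $11,842.67
3 | $11,842.67 | $602.00 | $6,223.00 | $6,221.67
4 | $6,221.67 | $602.00 | $6,823.67 | $0.00

$6,823.67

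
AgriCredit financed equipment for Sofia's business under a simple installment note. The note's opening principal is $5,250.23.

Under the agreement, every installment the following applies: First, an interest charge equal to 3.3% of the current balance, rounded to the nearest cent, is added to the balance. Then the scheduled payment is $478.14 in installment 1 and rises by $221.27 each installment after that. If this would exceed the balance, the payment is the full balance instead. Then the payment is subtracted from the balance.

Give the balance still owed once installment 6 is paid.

Installment 1: opening $5,250.23; interest $173.26 → $5,423.49; payment $478.14; balance $4,945.35
Installment 2: opening $4,945.35; interest $163.20 → $5,108.55; payment $699.41; balance $4,409.14
Installment 3: opening $4,409.14; interest $145.50 → $4,554.64; payment $920.68; balance $3,633.96
Installment 4: opening $3,633.96; interest $119.92 → $3,753.88; payment $1,141.95; balance $2,611.93
Installment 5: opening $2,611.93; interest $86.19 → $2,698.12; payment $1,363.22; balance $1,334.90
Installment 6: opening $1,334.90; interest $44.05 → $1,378.95; payment $1,378.95; balance $0.00

$0.00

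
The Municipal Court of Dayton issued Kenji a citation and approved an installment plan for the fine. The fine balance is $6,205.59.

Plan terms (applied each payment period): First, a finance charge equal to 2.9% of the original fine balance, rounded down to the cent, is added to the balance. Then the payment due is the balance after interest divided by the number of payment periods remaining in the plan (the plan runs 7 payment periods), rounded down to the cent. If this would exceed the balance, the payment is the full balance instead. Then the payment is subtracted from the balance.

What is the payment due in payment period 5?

$1,083.18

Payment period 1: $6,205.59 +$179.96 interest = $6,385.55; pay $912.22 → $5,473.33
Payment period 2: $5,473.33 +$179.96 interest = $5,653.29; pay $942.21 → $4,711.08
Payment period 3: $4,711.08 +$179.96 interest = $4,891.04; pay $978.20 → $3,912.84
Payment period 4: $3,912.84 +$179.96 interest = $4,092.80; pay $1,023.20 → $3,069.60
Payment period 5: $3,069.60 +$179.96 interest = $3,249.56; pay $1,083.18 → $2,166.38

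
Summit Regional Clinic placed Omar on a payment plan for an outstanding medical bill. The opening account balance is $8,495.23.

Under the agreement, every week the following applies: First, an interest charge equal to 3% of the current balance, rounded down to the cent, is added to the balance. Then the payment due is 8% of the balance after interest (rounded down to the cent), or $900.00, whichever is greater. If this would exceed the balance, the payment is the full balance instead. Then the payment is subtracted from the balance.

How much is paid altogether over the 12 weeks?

Week 1: opening $8,495.23; interest $254.85 → $8,750.08; payment $900.00; balance $7,850.08
Week 2: opening $7,850.08; interest $235.50 → $8,085.58; payment $900.00; balance $7,185.58
Week 3: opening $7,185.58; interest $215.56 → $7,401.14; payment $900.00; balance $6,501.14
Week 4: opening $6,501.14; interest $195.03 → $6,696.17; payment $900.00; balance $5,796.17
Week 5: opening $5,796.17; interest $173.88 → $5,970.05; payment $900.00; balance $5,070.05
Week 6: opening $5,070.05; interest $152.10 → $5,222.15; payment $900.00; balance $4,322.15
Week 7: opening $4,322.15; interest $129.66 → $4,451.81; payment $900.00; balance $3,551.81
Week 8: opening $3,551.81; interest $106.55 → $3,658.36; payment $900.00; balance $2,758.36
Week 9: opening $2,758.36; interest $82.75 → $2,841.11; payment $900.00; balance $1,941.11
Week 10: opening $1,941.11; interest $58.23 → $1,999.34; payment $900.00; balance $1,099.34
Week 11: opening $1,099.34; interest $32.98 → $1,132.32; payment $900.00; balance $232.32
Week 12: opening $232.32; interest $6.96 → $239.28; payment $239.28; balance $0.00
Total paid: $10,139.28

$10,139.28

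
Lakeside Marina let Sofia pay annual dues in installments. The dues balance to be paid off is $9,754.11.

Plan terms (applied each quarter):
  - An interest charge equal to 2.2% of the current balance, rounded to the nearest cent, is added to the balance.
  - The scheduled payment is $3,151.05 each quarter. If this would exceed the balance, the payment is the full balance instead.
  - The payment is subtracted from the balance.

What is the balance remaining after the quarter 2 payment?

$3,816.59

# | Opening | Interest | Payment | End bal
1 | $9,754.11 | $214.59 | $3,151.05 | $6,817.65
2 | $6,817.65 | $149.99 | $3,151.05 | $3,816.59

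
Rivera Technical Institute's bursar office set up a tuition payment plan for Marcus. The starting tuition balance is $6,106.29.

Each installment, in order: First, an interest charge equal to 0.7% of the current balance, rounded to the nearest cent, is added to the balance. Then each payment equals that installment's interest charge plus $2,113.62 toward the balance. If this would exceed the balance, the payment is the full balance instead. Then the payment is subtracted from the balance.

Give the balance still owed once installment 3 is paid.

Installment 1: opening $6,106.29; interest $42.74 → $6,149.03; payment $2,156.36; balance $3,992.67
Installment 2: opening $3,992.67; interest $27.95 → $4,020.62; payment $2,141.57; balance $1,879.05
Installment 3: opening $1,879.05; interest $13.15 → $1,892.20; payment $1,892.20; balance $0.00

$0.00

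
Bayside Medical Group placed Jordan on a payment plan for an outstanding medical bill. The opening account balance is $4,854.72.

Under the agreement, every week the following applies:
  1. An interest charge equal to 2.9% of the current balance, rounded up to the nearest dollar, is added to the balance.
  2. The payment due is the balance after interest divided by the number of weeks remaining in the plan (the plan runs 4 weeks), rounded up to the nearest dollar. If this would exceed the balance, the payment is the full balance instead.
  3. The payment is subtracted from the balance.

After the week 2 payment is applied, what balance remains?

$2,569.72

# | Opening | Interest | Payment | End bal
1 | $4,854.72 | $141.00 | $1,249.00 | $3,746.72
2 | $3,746.72 | $109.00 | $1,286.00 | $2,569.72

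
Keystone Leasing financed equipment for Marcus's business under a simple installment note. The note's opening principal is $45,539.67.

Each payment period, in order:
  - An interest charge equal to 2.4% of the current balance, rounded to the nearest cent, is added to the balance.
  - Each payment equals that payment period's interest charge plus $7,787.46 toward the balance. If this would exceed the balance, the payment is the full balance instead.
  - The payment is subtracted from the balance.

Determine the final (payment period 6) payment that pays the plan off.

$6,760.83

Payment period 1: $45,539.67 +$1,092.95 interest = $46,632.62; pay $8,880.41 → $37,752.21
Payment period 2: $37,752.21 +$906.05 interest = $38,658.26; pay $8,693.51 → $29,964.75
Payment period 3: $29,964.75 +$719.15 interest = $30,683.90; pay $8,506.61 → $22,177.29
Payment period 4: $22,177.29 +$532.25 interest = $22,709.54; pay $8,319.71 → $14,389.83
Payment period 5: $14,389.83 +$345.36 interest = $14,735.19; pay $8,132.82 → $6,602.37
Payment period 6: $6,602.37 +$158.46 interest = $6,760.83; pay $6,760.83 → $0.00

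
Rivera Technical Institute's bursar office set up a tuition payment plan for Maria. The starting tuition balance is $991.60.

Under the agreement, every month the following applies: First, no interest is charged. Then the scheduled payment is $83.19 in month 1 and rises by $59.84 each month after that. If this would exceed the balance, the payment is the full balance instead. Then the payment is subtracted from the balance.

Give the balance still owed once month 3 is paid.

Month 1: opening $991.60; payment $83.19; balance $908.41
Month 2: opening $908.41; payment $143.03; balance $765.38
Month 3: opening $765.38; payment $202.87; balance $562.51

$562.51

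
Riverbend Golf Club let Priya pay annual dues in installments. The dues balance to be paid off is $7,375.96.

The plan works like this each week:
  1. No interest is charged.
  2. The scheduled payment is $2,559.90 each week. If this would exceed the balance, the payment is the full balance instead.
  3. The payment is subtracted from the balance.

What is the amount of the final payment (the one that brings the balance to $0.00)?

$2,256.16

Week 1: opening $7,375.96; payment $2,559.90; balance $4,816.06
Week 2: opening $4,816.06; payment $2,559.90; balance $2,256.16
Week 3: opening $2,256.16; payment $2,256.16; balance $0.00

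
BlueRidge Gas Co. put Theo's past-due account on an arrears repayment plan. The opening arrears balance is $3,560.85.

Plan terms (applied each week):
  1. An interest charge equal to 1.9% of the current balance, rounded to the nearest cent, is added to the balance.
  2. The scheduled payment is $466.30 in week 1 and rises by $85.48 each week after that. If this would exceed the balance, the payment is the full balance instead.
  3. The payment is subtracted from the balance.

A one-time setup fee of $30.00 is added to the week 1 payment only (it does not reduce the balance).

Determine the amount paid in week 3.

$637.26

Week 1: opening $3,560.85; interest $67.66 → $3,628.51; payment $466.30 (+ $30.00 fee); balance $3,162.21
Week 2: opening $3,162.21; interest $60.08 → $3,222.29; payment $551.78; balance $2,670.51
Week 3: opening $2,670.51; interest $50.74 → $2,721.25; payment $637.26; balance $2,083.99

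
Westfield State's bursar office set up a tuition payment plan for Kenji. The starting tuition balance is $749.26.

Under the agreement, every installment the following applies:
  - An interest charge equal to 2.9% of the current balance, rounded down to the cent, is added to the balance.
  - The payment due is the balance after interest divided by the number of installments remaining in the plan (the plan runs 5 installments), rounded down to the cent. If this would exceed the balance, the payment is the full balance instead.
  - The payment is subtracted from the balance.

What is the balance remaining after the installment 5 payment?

Installment 1: $749.26 +$21.72 interest = $770.98; pay $154.19 → $616.79
Installment 2: $616.79 +$17.88 interest = $634.67; pay $158.66 → $476.01
Installment 3: $476.01 +$13.80 interest = $489.81; pay $163.27 → $326.54
Installment 4: $326.54 +$9.46 interest = $336.00; pay $168.00 → $168.00
Installment 5: $168.00 +$4.87 interest = $172.87; pay $172.87 → $0.00

$0.00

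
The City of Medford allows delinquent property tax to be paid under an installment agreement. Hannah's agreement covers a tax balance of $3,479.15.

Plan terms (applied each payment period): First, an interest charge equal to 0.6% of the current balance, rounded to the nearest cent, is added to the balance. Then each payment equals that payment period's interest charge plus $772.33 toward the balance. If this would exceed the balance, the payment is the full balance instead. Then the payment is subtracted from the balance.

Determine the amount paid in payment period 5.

Payment period 1: opening $3,479.15; interest $20.87 → $3,500.02; payment $793.20; balance $2,706.82
Payment period 2: opening $2,706.82; interest $16.24 → $2,723.06; payment $788.57; balance $1,934.49
Payment period 3: opening $1,934.49; interest $11.61 → $1,946.10; payment $783.94; balance $1,162.16
Payment period 4: opening $1,162.16; interest $6.97 → $1,169.13; payment $779.30; balance $389.83
Payment period 5: opening $389.83; interest $2.34 → $392.17; payment $392.17; balance $0.00

$392.17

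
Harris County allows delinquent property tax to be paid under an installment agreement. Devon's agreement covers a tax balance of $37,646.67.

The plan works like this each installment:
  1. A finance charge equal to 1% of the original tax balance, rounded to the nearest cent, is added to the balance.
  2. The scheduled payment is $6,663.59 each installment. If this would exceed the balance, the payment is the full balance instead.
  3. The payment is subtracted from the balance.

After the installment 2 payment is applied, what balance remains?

$25,072.43

Installment 1: opening $37,646.67; interest $376.47 → $38,023.14; payment $6,663.59; balance $31,359.55
Installment 2: opening $31,359.55; interest $376.47 → $31,736.02; payment $6,663.59; balance $25,072.43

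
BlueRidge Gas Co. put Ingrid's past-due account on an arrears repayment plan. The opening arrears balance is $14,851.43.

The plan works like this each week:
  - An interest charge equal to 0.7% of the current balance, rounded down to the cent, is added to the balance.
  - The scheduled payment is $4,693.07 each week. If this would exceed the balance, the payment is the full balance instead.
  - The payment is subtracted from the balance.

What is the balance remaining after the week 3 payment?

# | Opening | Interest | Payment | End bal
1 | $14,851.43 | $103.96 | $4,693.07 | $10,262.32
2 | $10,262.32 | $71.83 | $4,693.07 | $5,641.08
3 | $5,641.08 | $39.48 | $4,693.07 | $987.49

$987.49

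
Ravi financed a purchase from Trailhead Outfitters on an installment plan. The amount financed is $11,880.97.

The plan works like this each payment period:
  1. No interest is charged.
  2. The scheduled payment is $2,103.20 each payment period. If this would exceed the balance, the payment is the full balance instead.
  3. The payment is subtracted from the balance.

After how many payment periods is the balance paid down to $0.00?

Payment period 1: opening $11,880.97; payment $2,103.20; balance $9,777.77
Payment period 2: opening $9,777.77; payment $2,103.20; balance $7,674.57
Payment period 3: opening $7,674.57; payment $2,103.20; balance $5,571.37
Payment period 4: opening $5,571.37; payment $2,103.20; balance $3,468.17
Payment period 5: opening $3,468.17; payment $2,103.20; balance $1,364.97
Payment period 6: opening $1,364.97; payment $1,364.97; balance $0.00
Balance reaches $0.00 in payment period 6.

6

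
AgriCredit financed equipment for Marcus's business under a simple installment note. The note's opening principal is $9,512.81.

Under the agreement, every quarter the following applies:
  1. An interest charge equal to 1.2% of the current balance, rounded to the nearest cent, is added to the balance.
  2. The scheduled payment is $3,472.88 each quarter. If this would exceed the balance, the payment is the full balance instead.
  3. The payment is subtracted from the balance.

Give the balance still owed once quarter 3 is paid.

Quarter 1: $9,512.81 +$114.15 interest = $9,626.96; pay $3,472.88 → $6,154.08
Quarter 2: $6,154.08 +$73.85 interest = $6,227.93; pay $3,472.88 → $2,755.05
Quarter 3: $2,755.05 +$33.06 interest = $2,788.11; pay $2,788.11 → $0.00

$0.00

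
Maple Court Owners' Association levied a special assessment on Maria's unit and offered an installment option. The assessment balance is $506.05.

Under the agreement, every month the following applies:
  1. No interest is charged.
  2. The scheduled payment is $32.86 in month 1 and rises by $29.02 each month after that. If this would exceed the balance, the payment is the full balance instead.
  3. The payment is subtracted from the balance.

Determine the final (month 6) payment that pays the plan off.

# | Opening | Payment | End bal
1 | $506.05 | $32.86 | $473.19
2 | $473.19 | $61.88 | $411.31
3 | $411.31 | $90.90 | $320.41
4 | $320.41 | $119.92 | $200.49
5 | $200.49 | $148.94 | $51.55
6 | $51.55 | $51.55 | $0.00

$51.55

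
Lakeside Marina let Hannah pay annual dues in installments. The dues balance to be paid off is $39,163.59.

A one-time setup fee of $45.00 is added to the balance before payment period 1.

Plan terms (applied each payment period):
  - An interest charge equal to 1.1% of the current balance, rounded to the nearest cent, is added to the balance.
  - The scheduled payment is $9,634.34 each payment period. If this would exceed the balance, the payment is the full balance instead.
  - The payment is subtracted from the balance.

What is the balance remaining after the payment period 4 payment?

$1,784.53

# | Opening | Interest | Payment | End bal
1 | $39,208.59 | $431.29 | $9,634.34 | $30,005.54
2 | $30,005.54 | $330.06 | $9,634.34 | $20,701.26
3 | $20,701.26 | $227.71 | $9,634.34 | $11,294.63
4 | $11,294.63 | $124.24 | $9,634.34 | $1,784.53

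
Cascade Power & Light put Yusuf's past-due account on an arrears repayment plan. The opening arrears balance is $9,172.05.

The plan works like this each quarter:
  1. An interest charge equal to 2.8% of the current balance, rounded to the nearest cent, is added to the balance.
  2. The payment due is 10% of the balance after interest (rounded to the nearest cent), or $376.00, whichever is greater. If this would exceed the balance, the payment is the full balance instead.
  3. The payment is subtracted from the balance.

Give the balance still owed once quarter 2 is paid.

Quarter 1: opening $9,172.05; interest $256.82 → $9,428.87; payment $942.89; balance $8,485.98
Quarter 2: opening $8,485.98; interest $237.61 → $8,723.59; payment $872.36; balance $7,851.23

$7,851.23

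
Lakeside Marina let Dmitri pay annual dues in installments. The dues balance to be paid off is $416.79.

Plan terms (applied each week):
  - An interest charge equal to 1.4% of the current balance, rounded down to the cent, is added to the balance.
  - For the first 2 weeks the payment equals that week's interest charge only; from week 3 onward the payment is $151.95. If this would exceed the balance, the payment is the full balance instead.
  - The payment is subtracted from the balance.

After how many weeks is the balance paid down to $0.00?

Week 1: $416.79 +$5.83 interest = $422.62; pay $5.83 → $416.79
Week 2: $416.79 +$5.83 interest = $422.62; pay $5.83 → $416.79
Week 3: $416.79 +$5.83 interest = $422.62; pay $151.95 → $270.67
Week 4: $270.67 +$3.78 interest = $274.45; pay $151.95 → $122.50
Week 5: $122.50 +$1.71 interest = $124.21; pay $124.21 → $0.00
Balance reaches $0.00 in week 5.

5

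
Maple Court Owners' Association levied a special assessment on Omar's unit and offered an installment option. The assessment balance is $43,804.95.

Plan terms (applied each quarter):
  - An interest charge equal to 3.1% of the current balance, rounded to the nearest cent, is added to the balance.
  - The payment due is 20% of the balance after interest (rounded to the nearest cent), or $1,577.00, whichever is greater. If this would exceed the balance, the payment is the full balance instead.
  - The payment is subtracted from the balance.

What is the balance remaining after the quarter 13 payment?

$2,115.79

Quarter 1: opening $43,804.95; interest $1,357.95 → $45,162.90; payment $9,032.58; balance $36,130.32
Quarter 2: opening $36,130.32; interest $1,120.04 → $37,250.36; payment $7,450.07; balance $29,800.29
Quarter 3: opening $29,800.29; interest $923.81 → $30,724.10; payment $6,144.82; balance $24,579.28
Quarter 4: opening $24,579.28; interest $761.96 → $25,341.24; payment $5,068.25; balance $20,272.99
Quarter 5: opening $20,272.99; interest $628.46 → $20,901.45; payment $4,180.29; balance $16,721.16
Quarter 6: opening $16,721.16; interest $518.36 → $17,239.52; payment $3,447.90; balance $13,791.62
Quarter 7: opening $13,791.62; interest $427.54 → $14,219.16; payment $2,843.83; balance $11,375.33
Quarter 8: opening $11,375.33; interest $352.64 → $11,727.97; payment $2,345.59; balance $9,382.38
Quarter 9: opening $9,382.38; interest $290.85 → $9,673.23; payment $1,934.65; balance $7,738.58
Quarter 10: opening $7,738.58; interest $239.90 → $7,978.48; payment $1,595.70; balance $6,382.78
Quarter 11: opening $6,382.78; interest $197.87 → $6,580.65; payment $1,577.00; balance $5,003.65
Quarter 12: opening $5,003.65; interest $155.11 → $5,158.76; payment $1,577.00; balance $3,581.76
Quarter 13: opening $3,581.76; interest $111.03 → $3,692.79; payment $1,577.00; balance $2,115.79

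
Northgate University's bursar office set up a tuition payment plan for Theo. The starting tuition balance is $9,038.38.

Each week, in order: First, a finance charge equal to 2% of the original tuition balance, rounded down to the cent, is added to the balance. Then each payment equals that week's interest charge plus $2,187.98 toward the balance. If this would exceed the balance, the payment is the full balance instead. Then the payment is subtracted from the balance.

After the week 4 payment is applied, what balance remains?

$286.46

Week 1: opening $9,038.38; interest $180.76 → $9,219.14; payment $2,368.74; balance $6,850.40
Week 2: opening $6,850.40; interest $180.76 → $7,031.16; payment $2,368.74; balance $4,662.42
Week 3: opening $4,662.42; interest $180.76 → $4,843.18; payment $2,368.74; balance $2,474.44
Week 4: opening $2,474.44; interest $180.76 → $2,655.20; payment $2,368.74; balance $286.46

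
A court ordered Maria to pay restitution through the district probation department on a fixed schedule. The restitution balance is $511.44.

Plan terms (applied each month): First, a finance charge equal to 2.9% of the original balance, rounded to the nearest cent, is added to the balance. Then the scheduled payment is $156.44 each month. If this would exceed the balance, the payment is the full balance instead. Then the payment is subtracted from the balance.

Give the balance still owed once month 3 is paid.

Month 1: opening $511.44; interest $14.83 → $526.27; payment $156.44; balance $369.83
Month 2: opening $369.83; interest $14.83 → $384.66; payment $156.44; balance $228.22
Month 3: opening $228.22; interest $14.83 → $243.05; payment $156.44; balance $86.61

$86.61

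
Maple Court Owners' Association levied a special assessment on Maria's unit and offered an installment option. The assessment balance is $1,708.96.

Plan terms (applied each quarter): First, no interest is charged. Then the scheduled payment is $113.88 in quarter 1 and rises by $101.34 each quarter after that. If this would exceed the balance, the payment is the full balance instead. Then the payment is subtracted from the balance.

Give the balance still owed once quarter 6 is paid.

$0.00

# | Opening | Payment | End bal
1 | $1,708.96 | $113.88 | $1,595.08
2 | $1,595.08 | $215.22 | $1,379.86
3 | $1,379.86 | $316.56 | $1,063.30
4 | $1,063.30 | $417.90 | $645.40
5 | $645.40 | $519.24 | $126.16
6 | $126.16 | $126.16 | $0.00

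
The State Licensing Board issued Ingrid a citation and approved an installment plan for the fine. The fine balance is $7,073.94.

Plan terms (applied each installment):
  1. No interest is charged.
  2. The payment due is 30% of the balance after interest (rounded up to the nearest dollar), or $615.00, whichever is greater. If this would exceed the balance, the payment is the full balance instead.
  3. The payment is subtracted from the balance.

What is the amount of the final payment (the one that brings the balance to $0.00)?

Installment 1: opening $7,073.94; payment $2,123.00; balance $4,950.94
Installment 2: opening $4,950.94; payment $1,486.00; balance $3,464.94
Installment 3: opening $3,464.94; payment $1,040.00; balance $2,424.94
Installment 4: opening $2,424.94; payment $728.00; balance $1,696.94
Installment 5: opening $1,696.94; payment $615.00; balance $1,081.94
Installment 6: opening $1,081.94; payment $615.00; balance $466.94
Installment 7: opening $466.94; payment $466.94; balance $0.00

$466.94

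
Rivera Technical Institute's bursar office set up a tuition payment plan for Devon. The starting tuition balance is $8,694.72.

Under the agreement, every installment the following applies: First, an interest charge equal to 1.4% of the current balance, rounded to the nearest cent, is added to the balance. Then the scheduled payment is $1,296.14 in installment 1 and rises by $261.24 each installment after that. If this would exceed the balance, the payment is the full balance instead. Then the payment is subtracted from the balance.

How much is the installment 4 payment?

Installment 1: opening $8,694.72; interest $121.73 → $8,816.45; payment $1,296.14; balance $7,520.31
Installment 2: opening $7,520.31; interest $105.28 → $7,625.59; payment $1,557.38; balance $6,068.21
Installment 3: opening $6,068.21; interest $84.95 → $6,153.16; payment $1,818.62; balance $4,334.54
Installment 4: opening $4,334.54; interest $60.68 → $4,395.22; payment $2,079.86; balance $2,315.36

$2,079.86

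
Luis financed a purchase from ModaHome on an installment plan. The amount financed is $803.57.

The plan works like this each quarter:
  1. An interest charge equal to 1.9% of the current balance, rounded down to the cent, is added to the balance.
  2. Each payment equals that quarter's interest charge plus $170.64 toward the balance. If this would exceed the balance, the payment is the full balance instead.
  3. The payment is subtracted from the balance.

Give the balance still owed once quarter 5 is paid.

# | Opening | Interest | Payment | End bal
1 | $803.57 | $15.26 | $185.90 | $632.93
2 | $632.93 | $12.02 | $182.66 | $462.29
3 | $462.29 | $8.78 | $179.42 | $291.65
4 | $291.65 | $5.54 | $176.18 | $121.01
5 | $121.01 | $2.29 | $123.30 | $0.00

$0.00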